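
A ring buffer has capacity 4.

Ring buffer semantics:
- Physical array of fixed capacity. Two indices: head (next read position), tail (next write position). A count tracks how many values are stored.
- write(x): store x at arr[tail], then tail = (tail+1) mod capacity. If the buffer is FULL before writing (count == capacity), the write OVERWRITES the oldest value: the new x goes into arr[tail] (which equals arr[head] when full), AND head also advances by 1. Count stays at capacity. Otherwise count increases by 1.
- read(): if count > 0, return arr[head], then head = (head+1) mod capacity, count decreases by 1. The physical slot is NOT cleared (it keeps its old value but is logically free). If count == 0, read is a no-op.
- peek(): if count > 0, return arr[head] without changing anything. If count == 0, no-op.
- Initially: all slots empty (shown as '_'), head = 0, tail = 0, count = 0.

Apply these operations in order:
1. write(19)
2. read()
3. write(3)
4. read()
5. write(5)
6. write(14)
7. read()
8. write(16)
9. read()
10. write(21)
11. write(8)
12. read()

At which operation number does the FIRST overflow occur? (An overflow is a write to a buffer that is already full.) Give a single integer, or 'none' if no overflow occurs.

After op 1 (write(19)): arr=[19 _ _ _] head=0 tail=1 count=1
After op 2 (read()): arr=[19 _ _ _] head=1 tail=1 count=0
After op 3 (write(3)): arr=[19 3 _ _] head=1 tail=2 count=1
After op 4 (read()): arr=[19 3 _ _] head=2 tail=2 count=0
After op 5 (write(5)): arr=[19 3 5 _] head=2 tail=3 count=1
After op 6 (write(14)): arr=[19 3 5 14] head=2 tail=0 count=2
After op 7 (read()): arr=[19 3 5 14] head=3 tail=0 count=1
After op 8 (write(16)): arr=[16 3 5 14] head=3 tail=1 count=2
After op 9 (read()): arr=[16 3 5 14] head=0 tail=1 count=1
After op 10 (write(21)): arr=[16 21 5 14] head=0 tail=2 count=2
After op 11 (write(8)): arr=[16 21 8 14] head=0 tail=3 count=3
After op 12 (read()): arr=[16 21 8 14] head=1 tail=3 count=2

Answer: none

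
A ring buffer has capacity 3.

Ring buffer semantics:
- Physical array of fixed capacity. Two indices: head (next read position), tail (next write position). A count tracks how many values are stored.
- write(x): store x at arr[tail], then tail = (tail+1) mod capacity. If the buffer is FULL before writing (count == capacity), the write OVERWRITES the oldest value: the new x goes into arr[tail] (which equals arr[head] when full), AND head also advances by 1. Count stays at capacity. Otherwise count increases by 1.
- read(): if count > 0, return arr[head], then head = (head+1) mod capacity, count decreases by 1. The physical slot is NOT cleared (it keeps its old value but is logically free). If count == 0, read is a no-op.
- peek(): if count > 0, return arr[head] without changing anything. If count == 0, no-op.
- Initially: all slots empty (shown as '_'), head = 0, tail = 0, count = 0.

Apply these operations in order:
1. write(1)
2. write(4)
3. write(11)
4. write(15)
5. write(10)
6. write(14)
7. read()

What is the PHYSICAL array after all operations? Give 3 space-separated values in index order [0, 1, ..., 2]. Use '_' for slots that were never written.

After op 1 (write(1)): arr=[1 _ _] head=0 tail=1 count=1
After op 2 (write(4)): arr=[1 4 _] head=0 tail=2 count=2
After op 3 (write(11)): arr=[1 4 11] head=0 tail=0 count=3
After op 4 (write(15)): arr=[15 4 11] head=1 tail=1 count=3
After op 5 (write(10)): arr=[15 10 11] head=2 tail=2 count=3
After op 6 (write(14)): arr=[15 10 14] head=0 tail=0 count=3
After op 7 (read()): arr=[15 10 14] head=1 tail=0 count=2

Answer: 15 10 14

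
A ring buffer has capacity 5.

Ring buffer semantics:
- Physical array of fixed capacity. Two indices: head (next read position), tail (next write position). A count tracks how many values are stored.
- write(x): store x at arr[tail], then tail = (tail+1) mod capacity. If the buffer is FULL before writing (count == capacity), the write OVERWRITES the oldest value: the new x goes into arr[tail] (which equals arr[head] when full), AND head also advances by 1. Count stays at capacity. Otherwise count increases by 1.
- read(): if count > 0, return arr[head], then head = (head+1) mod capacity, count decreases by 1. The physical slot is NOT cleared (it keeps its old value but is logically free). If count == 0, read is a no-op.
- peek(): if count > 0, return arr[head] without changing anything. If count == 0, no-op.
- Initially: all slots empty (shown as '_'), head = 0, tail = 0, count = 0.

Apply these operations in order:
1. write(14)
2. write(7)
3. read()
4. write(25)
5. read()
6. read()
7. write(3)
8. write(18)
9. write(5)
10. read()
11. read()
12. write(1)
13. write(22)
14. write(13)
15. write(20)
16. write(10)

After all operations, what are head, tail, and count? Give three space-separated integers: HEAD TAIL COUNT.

After op 1 (write(14)): arr=[14 _ _ _ _] head=0 tail=1 count=1
After op 2 (write(7)): arr=[14 7 _ _ _] head=0 tail=2 count=2
After op 3 (read()): arr=[14 7 _ _ _] head=1 tail=2 count=1
After op 4 (write(25)): arr=[14 7 25 _ _] head=1 tail=3 count=2
After op 5 (read()): arr=[14 7 25 _ _] head=2 tail=3 count=1
After op 6 (read()): arr=[14 7 25 _ _] head=3 tail=3 count=0
After op 7 (write(3)): arr=[14 7 25 3 _] head=3 tail=4 count=1
After op 8 (write(18)): arr=[14 7 25 3 18] head=3 tail=0 count=2
After op 9 (write(5)): arr=[5 7 25 3 18] head=3 tail=1 count=3
After op 10 (read()): arr=[5 7 25 3 18] head=4 tail=1 count=2
After op 11 (read()): arr=[5 7 25 3 18] head=0 tail=1 count=1
After op 12 (write(1)): arr=[5 1 25 3 18] head=0 tail=2 count=2
After op 13 (write(22)): arr=[5 1 22 3 18] head=0 tail=3 count=3
After op 14 (write(13)): arr=[5 1 22 13 18] head=0 tail=4 count=4
After op 15 (write(20)): arr=[5 1 22 13 20] head=0 tail=0 count=5
After op 16 (write(10)): arr=[10 1 22 13 20] head=1 tail=1 count=5

Answer: 1 1 5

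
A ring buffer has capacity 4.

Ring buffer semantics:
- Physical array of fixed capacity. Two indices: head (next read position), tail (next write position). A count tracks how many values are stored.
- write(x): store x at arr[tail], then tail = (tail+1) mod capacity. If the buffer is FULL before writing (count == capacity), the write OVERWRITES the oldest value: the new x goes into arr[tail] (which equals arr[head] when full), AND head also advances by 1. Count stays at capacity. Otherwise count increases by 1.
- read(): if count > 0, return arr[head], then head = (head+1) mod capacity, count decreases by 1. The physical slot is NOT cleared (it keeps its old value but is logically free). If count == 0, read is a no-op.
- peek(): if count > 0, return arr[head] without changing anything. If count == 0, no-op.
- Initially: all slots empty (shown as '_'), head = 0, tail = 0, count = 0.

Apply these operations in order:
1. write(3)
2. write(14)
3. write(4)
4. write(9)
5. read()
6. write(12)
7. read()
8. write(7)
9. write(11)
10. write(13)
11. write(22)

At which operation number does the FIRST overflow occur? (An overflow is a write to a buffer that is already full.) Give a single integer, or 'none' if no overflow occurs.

Answer: 9

Derivation:
After op 1 (write(3)): arr=[3 _ _ _] head=0 tail=1 count=1
After op 2 (write(14)): arr=[3 14 _ _] head=0 tail=2 count=2
After op 3 (write(4)): arr=[3 14 4 _] head=0 tail=3 count=3
After op 4 (write(9)): arr=[3 14 4 9] head=0 tail=0 count=4
After op 5 (read()): arr=[3 14 4 9] head=1 tail=0 count=3
After op 6 (write(12)): arr=[12 14 4 9] head=1 tail=1 count=4
After op 7 (read()): arr=[12 14 4 9] head=2 tail=1 count=3
After op 8 (write(7)): arr=[12 7 4 9] head=2 tail=2 count=4
After op 9 (write(11)): arr=[12 7 11 9] head=3 tail=3 count=4
After op 10 (write(13)): arr=[12 7 11 13] head=0 tail=0 count=4
After op 11 (write(22)): arr=[22 7 11 13] head=1 tail=1 count=4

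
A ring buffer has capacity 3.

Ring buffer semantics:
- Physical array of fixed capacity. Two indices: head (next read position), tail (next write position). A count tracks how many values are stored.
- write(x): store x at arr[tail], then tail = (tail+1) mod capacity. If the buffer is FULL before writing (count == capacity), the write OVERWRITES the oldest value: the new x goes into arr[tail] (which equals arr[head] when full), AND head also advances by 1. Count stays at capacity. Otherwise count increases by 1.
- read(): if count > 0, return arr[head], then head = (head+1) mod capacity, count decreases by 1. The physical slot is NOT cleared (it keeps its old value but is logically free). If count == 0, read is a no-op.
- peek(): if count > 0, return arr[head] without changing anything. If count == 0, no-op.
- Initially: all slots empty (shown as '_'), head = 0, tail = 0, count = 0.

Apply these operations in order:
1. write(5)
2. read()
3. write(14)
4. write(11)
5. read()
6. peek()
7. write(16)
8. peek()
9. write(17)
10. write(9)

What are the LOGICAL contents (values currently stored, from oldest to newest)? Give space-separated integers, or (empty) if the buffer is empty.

Answer: 16 17 9

Derivation:
After op 1 (write(5)): arr=[5 _ _] head=0 tail=1 count=1
After op 2 (read()): arr=[5 _ _] head=1 tail=1 count=0
After op 3 (write(14)): arr=[5 14 _] head=1 tail=2 count=1
After op 4 (write(11)): arr=[5 14 11] head=1 tail=0 count=2
After op 5 (read()): arr=[5 14 11] head=2 tail=0 count=1
After op 6 (peek()): arr=[5 14 11] head=2 tail=0 count=1
After op 7 (write(16)): arr=[16 14 11] head=2 tail=1 count=2
After op 8 (peek()): arr=[16 14 11] head=2 tail=1 count=2
After op 9 (write(17)): arr=[16 17 11] head=2 tail=2 count=3
After op 10 (write(9)): arr=[16 17 9] head=0 tail=0 count=3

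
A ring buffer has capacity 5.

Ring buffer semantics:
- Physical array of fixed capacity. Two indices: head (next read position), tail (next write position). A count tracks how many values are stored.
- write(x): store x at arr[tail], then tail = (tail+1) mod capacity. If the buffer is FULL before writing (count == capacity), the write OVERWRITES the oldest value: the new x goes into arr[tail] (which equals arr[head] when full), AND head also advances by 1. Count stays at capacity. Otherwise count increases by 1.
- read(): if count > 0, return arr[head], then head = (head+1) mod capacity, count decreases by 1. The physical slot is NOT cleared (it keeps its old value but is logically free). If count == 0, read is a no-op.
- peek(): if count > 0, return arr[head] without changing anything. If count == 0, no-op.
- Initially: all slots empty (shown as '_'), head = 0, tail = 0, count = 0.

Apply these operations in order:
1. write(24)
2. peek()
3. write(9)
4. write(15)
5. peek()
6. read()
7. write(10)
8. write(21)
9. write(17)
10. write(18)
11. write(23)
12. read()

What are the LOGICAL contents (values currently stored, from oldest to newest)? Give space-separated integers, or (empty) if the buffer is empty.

Answer: 21 17 18 23

Derivation:
After op 1 (write(24)): arr=[24 _ _ _ _] head=0 tail=1 count=1
After op 2 (peek()): arr=[24 _ _ _ _] head=0 tail=1 count=1
After op 3 (write(9)): arr=[24 9 _ _ _] head=0 tail=2 count=2
After op 4 (write(15)): arr=[24 9 15 _ _] head=0 tail=3 count=3
After op 5 (peek()): arr=[24 9 15 _ _] head=0 tail=3 count=3
After op 6 (read()): arr=[24 9 15 _ _] head=1 tail=3 count=2
After op 7 (write(10)): arr=[24 9 15 10 _] head=1 tail=4 count=3
After op 8 (write(21)): arr=[24 9 15 10 21] head=1 tail=0 count=4
After op 9 (write(17)): arr=[17 9 15 10 21] head=1 tail=1 count=5
After op 10 (write(18)): arr=[17 18 15 10 21] head=2 tail=2 count=5
After op 11 (write(23)): arr=[17 18 23 10 21] head=3 tail=3 count=5
After op 12 (read()): arr=[17 18 23 10 21] head=4 tail=3 count=4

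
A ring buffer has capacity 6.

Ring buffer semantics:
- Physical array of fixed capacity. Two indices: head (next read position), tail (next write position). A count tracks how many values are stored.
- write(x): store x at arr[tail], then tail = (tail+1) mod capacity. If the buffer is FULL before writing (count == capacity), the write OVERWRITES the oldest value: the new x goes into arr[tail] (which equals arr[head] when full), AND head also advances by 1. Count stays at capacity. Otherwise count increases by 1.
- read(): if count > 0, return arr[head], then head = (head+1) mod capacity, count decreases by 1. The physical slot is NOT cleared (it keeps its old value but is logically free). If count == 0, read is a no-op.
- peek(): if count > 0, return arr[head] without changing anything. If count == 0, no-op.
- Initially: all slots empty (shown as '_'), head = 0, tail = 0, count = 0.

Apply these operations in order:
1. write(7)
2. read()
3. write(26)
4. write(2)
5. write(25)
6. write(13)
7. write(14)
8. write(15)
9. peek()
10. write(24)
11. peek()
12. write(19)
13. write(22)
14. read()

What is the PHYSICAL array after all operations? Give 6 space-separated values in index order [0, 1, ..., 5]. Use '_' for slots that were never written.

After op 1 (write(7)): arr=[7 _ _ _ _ _] head=0 tail=1 count=1
After op 2 (read()): arr=[7 _ _ _ _ _] head=1 tail=1 count=0
After op 3 (write(26)): arr=[7 26 _ _ _ _] head=1 tail=2 count=1
After op 4 (write(2)): arr=[7 26 2 _ _ _] head=1 tail=3 count=2
After op 5 (write(25)): arr=[7 26 2 25 _ _] head=1 tail=4 count=3
After op 6 (write(13)): arr=[7 26 2 25 13 _] head=1 tail=5 count=4
After op 7 (write(14)): arr=[7 26 2 25 13 14] head=1 tail=0 count=5
After op 8 (write(15)): arr=[15 26 2 25 13 14] head=1 tail=1 count=6
After op 9 (peek()): arr=[15 26 2 25 13 14] head=1 tail=1 count=6
After op 10 (write(24)): arr=[15 24 2 25 13 14] head=2 tail=2 count=6
After op 11 (peek()): arr=[15 24 2 25 13 14] head=2 tail=2 count=6
After op 12 (write(19)): arr=[15 24 19 25 13 14] head=3 tail=3 count=6
After op 13 (write(22)): arr=[15 24 19 22 13 14] head=4 tail=4 count=6
After op 14 (read()): arr=[15 24 19 22 13 14] head=5 tail=4 count=5

Answer: 15 24 19 22 13 14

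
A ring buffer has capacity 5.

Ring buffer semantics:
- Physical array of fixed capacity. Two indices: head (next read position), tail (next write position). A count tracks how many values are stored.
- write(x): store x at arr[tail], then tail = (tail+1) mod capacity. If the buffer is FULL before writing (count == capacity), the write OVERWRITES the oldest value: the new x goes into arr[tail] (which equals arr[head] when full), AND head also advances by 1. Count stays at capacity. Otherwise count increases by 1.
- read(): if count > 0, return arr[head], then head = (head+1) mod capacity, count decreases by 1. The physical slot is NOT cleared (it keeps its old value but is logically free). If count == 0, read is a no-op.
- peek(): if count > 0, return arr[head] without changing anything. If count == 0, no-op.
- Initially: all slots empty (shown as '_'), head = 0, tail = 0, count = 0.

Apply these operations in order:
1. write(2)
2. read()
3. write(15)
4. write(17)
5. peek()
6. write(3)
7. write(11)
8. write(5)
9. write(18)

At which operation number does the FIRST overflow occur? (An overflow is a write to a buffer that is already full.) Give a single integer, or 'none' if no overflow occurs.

Answer: 9

Derivation:
After op 1 (write(2)): arr=[2 _ _ _ _] head=0 tail=1 count=1
After op 2 (read()): arr=[2 _ _ _ _] head=1 tail=1 count=0
After op 3 (write(15)): arr=[2 15 _ _ _] head=1 tail=2 count=1
After op 4 (write(17)): arr=[2 15 17 _ _] head=1 tail=3 count=2
After op 5 (peek()): arr=[2 15 17 _ _] head=1 tail=3 count=2
After op 6 (write(3)): arr=[2 15 17 3 _] head=1 tail=4 count=3
After op 7 (write(11)): arr=[2 15 17 3 11] head=1 tail=0 count=4
After op 8 (write(5)): arr=[5 15 17 3 11] head=1 tail=1 count=5
After op 9 (write(18)): arr=[5 18 17 3 11] head=2 tail=2 count=5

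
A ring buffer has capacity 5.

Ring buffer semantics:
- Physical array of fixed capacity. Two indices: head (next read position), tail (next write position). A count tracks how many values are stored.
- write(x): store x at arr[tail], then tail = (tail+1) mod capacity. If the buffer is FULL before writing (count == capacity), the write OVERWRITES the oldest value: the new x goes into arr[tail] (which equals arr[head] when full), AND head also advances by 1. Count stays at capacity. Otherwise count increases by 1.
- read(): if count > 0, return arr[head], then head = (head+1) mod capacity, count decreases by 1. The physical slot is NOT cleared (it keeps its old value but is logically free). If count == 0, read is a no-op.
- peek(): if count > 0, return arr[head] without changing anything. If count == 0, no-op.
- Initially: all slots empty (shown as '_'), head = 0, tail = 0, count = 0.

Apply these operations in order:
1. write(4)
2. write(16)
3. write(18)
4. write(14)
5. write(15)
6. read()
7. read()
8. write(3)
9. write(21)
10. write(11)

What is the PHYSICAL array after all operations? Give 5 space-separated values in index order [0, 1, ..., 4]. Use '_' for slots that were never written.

Answer: 3 21 11 14 15

Derivation:
After op 1 (write(4)): arr=[4 _ _ _ _] head=0 tail=1 count=1
After op 2 (write(16)): arr=[4 16 _ _ _] head=0 tail=2 count=2
After op 3 (write(18)): arr=[4 16 18 _ _] head=0 tail=3 count=3
After op 4 (write(14)): arr=[4 16 18 14 _] head=0 tail=4 count=4
After op 5 (write(15)): arr=[4 16 18 14 15] head=0 tail=0 count=5
After op 6 (read()): arr=[4 16 18 14 15] head=1 tail=0 count=4
After op 7 (read()): arr=[4 16 18 14 15] head=2 tail=0 count=3
After op 8 (write(3)): arr=[3 16 18 14 15] head=2 tail=1 count=4
After op 9 (write(21)): arr=[3 21 18 14 15] head=2 tail=2 count=5
After op 10 (write(11)): arr=[3 21 11 14 15] head=3 tail=3 count=5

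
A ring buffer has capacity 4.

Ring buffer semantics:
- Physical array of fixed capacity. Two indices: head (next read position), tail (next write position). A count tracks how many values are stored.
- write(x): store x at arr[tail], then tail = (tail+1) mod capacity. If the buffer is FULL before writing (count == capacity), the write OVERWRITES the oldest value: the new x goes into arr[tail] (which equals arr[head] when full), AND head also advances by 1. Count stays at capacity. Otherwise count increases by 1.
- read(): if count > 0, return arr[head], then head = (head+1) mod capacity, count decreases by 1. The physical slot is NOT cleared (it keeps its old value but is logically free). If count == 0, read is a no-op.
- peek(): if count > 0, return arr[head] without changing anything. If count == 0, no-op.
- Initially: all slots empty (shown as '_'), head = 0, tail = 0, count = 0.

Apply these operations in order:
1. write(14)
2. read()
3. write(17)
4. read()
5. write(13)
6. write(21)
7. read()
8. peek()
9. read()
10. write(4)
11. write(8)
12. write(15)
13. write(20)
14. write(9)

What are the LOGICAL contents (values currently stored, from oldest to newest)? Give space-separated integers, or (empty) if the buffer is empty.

After op 1 (write(14)): arr=[14 _ _ _] head=0 tail=1 count=1
After op 2 (read()): arr=[14 _ _ _] head=1 tail=1 count=0
After op 3 (write(17)): arr=[14 17 _ _] head=1 tail=2 count=1
After op 4 (read()): arr=[14 17 _ _] head=2 tail=2 count=0
After op 5 (write(13)): arr=[14 17 13 _] head=2 tail=3 count=1
After op 6 (write(21)): arr=[14 17 13 21] head=2 tail=0 count=2
After op 7 (read()): arr=[14 17 13 21] head=3 tail=0 count=1
After op 8 (peek()): arr=[14 17 13 21] head=3 tail=0 count=1
After op 9 (read()): arr=[14 17 13 21] head=0 tail=0 count=0
After op 10 (write(4)): arr=[4 17 13 21] head=0 tail=1 count=1
After op 11 (write(8)): arr=[4 8 13 21] head=0 tail=2 count=2
After op 12 (write(15)): arr=[4 8 15 21] head=0 tail=3 count=3
After op 13 (write(20)): arr=[4 8 15 20] head=0 tail=0 count=4
After op 14 (write(9)): arr=[9 8 15 20] head=1 tail=1 count=4

Answer: 8 15 20 9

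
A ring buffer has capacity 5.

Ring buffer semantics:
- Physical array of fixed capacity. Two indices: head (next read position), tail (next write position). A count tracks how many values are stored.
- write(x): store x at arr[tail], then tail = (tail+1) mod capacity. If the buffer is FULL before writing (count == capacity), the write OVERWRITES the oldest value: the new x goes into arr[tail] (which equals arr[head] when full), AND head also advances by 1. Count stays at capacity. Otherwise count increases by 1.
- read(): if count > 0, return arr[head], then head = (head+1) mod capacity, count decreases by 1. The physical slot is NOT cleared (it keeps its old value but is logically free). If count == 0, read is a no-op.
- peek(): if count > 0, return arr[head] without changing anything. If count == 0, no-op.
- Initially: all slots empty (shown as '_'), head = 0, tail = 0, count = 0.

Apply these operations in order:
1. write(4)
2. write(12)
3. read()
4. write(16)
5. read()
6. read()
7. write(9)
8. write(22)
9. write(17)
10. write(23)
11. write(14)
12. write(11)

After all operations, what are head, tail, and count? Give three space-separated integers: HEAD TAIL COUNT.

After op 1 (write(4)): arr=[4 _ _ _ _] head=0 tail=1 count=1
After op 2 (write(12)): arr=[4 12 _ _ _] head=0 tail=2 count=2
After op 3 (read()): arr=[4 12 _ _ _] head=1 tail=2 count=1
After op 4 (write(16)): arr=[4 12 16 _ _] head=1 tail=3 count=2
After op 5 (read()): arr=[4 12 16 _ _] head=2 tail=3 count=1
After op 6 (read()): arr=[4 12 16 _ _] head=3 tail=3 count=0
After op 7 (write(9)): arr=[4 12 16 9 _] head=3 tail=4 count=1
After op 8 (write(22)): arr=[4 12 16 9 22] head=3 tail=0 count=2
After op 9 (write(17)): arr=[17 12 16 9 22] head=3 tail=1 count=3
After op 10 (write(23)): arr=[17 23 16 9 22] head=3 tail=2 count=4
After op 11 (write(14)): arr=[17 23 14 9 22] head=3 tail=3 count=5
After op 12 (write(11)): arr=[17 23 14 11 22] head=4 tail=4 count=5

Answer: 4 4 5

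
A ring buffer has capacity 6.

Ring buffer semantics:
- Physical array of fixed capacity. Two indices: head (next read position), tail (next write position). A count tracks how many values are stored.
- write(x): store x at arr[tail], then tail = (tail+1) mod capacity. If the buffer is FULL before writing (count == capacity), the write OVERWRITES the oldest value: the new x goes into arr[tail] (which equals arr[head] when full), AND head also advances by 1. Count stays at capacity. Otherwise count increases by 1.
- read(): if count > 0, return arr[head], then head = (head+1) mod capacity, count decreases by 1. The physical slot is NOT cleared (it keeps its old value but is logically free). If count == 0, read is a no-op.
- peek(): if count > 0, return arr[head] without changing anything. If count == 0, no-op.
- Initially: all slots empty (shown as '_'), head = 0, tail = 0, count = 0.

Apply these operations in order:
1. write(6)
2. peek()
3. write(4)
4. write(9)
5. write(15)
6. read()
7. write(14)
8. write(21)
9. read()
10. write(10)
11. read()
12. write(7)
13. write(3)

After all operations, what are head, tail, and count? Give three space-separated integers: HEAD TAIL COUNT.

Answer: 3 3 6

Derivation:
After op 1 (write(6)): arr=[6 _ _ _ _ _] head=0 tail=1 count=1
After op 2 (peek()): arr=[6 _ _ _ _ _] head=0 tail=1 count=1
After op 3 (write(4)): arr=[6 4 _ _ _ _] head=0 tail=2 count=2
After op 4 (write(9)): arr=[6 4 9 _ _ _] head=0 tail=3 count=3
After op 5 (write(15)): arr=[6 4 9 15 _ _] head=0 tail=4 count=4
After op 6 (read()): arr=[6 4 9 15 _ _] head=1 tail=4 count=3
After op 7 (write(14)): arr=[6 4 9 15 14 _] head=1 tail=5 count=4
After op 8 (write(21)): arr=[6 4 9 15 14 21] head=1 tail=0 count=5
After op 9 (read()): arr=[6 4 9 15 14 21] head=2 tail=0 count=4
After op 10 (write(10)): arr=[10 4 9 15 14 21] head=2 tail=1 count=5
After op 11 (read()): arr=[10 4 9 15 14 21] head=3 tail=1 count=4
After op 12 (write(7)): arr=[10 7 9 15 14 21] head=3 tail=2 count=5
After op 13 (write(3)): arr=[10 7 3 15 14 21] head=3 tail=3 count=6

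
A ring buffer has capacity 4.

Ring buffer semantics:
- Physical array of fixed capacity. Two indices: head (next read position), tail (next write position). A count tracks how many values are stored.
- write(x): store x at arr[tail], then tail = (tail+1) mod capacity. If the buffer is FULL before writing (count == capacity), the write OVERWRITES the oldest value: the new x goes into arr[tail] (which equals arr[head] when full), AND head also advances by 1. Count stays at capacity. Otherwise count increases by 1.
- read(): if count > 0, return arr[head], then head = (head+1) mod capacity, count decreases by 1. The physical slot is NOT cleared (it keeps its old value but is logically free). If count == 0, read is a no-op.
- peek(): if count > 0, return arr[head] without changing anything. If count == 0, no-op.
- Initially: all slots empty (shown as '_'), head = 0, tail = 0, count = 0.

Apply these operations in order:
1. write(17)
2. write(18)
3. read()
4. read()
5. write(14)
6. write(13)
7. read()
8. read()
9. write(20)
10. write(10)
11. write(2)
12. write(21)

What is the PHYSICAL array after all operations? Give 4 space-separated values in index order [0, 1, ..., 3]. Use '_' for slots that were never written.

After op 1 (write(17)): arr=[17 _ _ _] head=0 tail=1 count=1
After op 2 (write(18)): arr=[17 18 _ _] head=0 tail=2 count=2
After op 3 (read()): arr=[17 18 _ _] head=1 tail=2 count=1
After op 4 (read()): arr=[17 18 _ _] head=2 tail=2 count=0
After op 5 (write(14)): arr=[17 18 14 _] head=2 tail=3 count=1
After op 6 (write(13)): arr=[17 18 14 13] head=2 tail=0 count=2
After op 7 (read()): arr=[17 18 14 13] head=3 tail=0 count=1
After op 8 (read()): arr=[17 18 14 13] head=0 tail=0 count=0
After op 9 (write(20)): arr=[20 18 14 13] head=0 tail=1 count=1
After op 10 (write(10)): arr=[20 10 14 13] head=0 tail=2 count=2
After op 11 (write(2)): arr=[20 10 2 13] head=0 tail=3 count=3
After op 12 (write(21)): arr=[20 10 2 21] head=0 tail=0 count=4

Answer: 20 10 2 21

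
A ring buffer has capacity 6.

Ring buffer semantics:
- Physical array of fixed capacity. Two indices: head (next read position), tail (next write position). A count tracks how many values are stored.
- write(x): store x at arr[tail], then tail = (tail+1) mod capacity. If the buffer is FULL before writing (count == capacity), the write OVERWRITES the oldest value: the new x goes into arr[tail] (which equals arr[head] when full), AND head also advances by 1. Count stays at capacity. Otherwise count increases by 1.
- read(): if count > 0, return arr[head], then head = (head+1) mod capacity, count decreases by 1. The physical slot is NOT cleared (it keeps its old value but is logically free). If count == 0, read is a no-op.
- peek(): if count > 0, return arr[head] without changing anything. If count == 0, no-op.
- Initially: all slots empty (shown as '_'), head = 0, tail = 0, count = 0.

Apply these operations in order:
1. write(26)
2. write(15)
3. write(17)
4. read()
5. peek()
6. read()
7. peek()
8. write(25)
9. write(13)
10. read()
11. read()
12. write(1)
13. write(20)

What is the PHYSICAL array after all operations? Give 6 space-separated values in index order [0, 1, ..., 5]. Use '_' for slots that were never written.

After op 1 (write(26)): arr=[26 _ _ _ _ _] head=0 tail=1 count=1
After op 2 (write(15)): arr=[26 15 _ _ _ _] head=0 tail=2 count=2
After op 3 (write(17)): arr=[26 15 17 _ _ _] head=0 tail=3 count=3
After op 4 (read()): arr=[26 15 17 _ _ _] head=1 tail=3 count=2
After op 5 (peek()): arr=[26 15 17 _ _ _] head=1 tail=3 count=2
After op 6 (read()): arr=[26 15 17 _ _ _] head=2 tail=3 count=1
After op 7 (peek()): arr=[26 15 17 _ _ _] head=2 tail=3 count=1
After op 8 (write(25)): arr=[26 15 17 25 _ _] head=2 tail=4 count=2
After op 9 (write(13)): arr=[26 15 17 25 13 _] head=2 tail=5 count=3
After op 10 (read()): arr=[26 15 17 25 13 _] head=3 tail=5 count=2
After op 11 (read()): arr=[26 15 17 25 13 _] head=4 tail=5 count=1
After op 12 (write(1)): arr=[26 15 17 25 13 1] head=4 tail=0 count=2
After op 13 (write(20)): arr=[20 15 17 25 13 1] head=4 tail=1 count=3

Answer: 20 15 17 25 13 1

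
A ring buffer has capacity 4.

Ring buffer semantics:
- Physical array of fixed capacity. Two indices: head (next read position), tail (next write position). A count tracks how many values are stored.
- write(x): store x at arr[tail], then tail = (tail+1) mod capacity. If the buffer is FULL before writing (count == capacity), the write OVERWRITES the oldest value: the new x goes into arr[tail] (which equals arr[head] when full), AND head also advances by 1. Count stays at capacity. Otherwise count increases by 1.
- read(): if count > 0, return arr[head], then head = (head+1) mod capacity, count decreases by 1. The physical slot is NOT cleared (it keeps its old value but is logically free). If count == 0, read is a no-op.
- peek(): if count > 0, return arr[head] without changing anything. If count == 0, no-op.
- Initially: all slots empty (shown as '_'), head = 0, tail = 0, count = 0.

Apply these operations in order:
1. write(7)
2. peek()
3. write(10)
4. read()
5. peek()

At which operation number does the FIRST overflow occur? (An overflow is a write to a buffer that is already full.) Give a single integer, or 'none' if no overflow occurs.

Answer: none

Derivation:
After op 1 (write(7)): arr=[7 _ _ _] head=0 tail=1 count=1
After op 2 (peek()): arr=[7 _ _ _] head=0 tail=1 count=1
After op 3 (write(10)): arr=[7 10 _ _] head=0 tail=2 count=2
After op 4 (read()): arr=[7 10 _ _] head=1 tail=2 count=1
After op 5 (peek()): arr=[7 10 _ _] head=1 tail=2 count=1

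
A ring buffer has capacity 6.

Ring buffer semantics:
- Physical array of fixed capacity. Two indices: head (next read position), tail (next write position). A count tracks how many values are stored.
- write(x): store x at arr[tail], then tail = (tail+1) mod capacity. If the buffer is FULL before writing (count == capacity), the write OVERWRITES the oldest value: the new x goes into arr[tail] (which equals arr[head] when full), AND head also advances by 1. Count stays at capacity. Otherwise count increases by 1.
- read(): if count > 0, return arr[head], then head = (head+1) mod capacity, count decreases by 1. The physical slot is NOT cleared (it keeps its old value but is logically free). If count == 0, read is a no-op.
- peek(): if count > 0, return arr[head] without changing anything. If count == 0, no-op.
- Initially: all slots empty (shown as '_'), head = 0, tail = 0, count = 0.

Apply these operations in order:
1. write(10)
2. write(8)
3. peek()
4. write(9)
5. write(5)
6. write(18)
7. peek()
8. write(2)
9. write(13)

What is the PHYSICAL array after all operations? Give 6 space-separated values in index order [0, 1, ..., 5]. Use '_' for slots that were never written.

After op 1 (write(10)): arr=[10 _ _ _ _ _] head=0 tail=1 count=1
After op 2 (write(8)): arr=[10 8 _ _ _ _] head=0 tail=2 count=2
After op 3 (peek()): arr=[10 8 _ _ _ _] head=0 tail=2 count=2
After op 4 (write(9)): arr=[10 8 9 _ _ _] head=0 tail=3 count=3
After op 5 (write(5)): arr=[10 8 9 5 _ _] head=0 tail=4 count=4
After op 6 (write(18)): arr=[10 8 9 5 18 _] head=0 tail=5 count=5
After op 7 (peek()): arr=[10 8 9 5 18 _] head=0 tail=5 count=5
After op 8 (write(2)): arr=[10 8 9 5 18 2] head=0 tail=0 count=6
After op 9 (write(13)): arr=[13 8 9 5 18 2] head=1 tail=1 count=6

Answer: 13 8 9 5 18 2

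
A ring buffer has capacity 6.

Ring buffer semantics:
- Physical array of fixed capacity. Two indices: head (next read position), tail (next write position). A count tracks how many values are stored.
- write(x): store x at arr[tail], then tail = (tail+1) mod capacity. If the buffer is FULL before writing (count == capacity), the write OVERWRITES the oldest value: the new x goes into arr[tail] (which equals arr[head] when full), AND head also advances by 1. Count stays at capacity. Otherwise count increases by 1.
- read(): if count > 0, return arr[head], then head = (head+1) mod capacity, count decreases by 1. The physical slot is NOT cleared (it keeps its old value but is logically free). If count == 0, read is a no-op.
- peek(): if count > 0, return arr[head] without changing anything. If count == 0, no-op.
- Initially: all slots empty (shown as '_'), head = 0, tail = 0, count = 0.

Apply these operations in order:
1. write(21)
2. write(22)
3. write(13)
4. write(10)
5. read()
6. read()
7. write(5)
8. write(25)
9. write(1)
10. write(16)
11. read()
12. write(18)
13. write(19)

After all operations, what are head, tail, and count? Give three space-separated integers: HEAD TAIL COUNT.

Answer: 4 4 6

Derivation:
After op 1 (write(21)): arr=[21 _ _ _ _ _] head=0 tail=1 count=1
After op 2 (write(22)): arr=[21 22 _ _ _ _] head=0 tail=2 count=2
After op 3 (write(13)): arr=[21 22 13 _ _ _] head=0 tail=3 count=3
After op 4 (write(10)): arr=[21 22 13 10 _ _] head=0 tail=4 count=4
After op 5 (read()): arr=[21 22 13 10 _ _] head=1 tail=4 count=3
After op 6 (read()): arr=[21 22 13 10 _ _] head=2 tail=4 count=2
After op 7 (write(5)): arr=[21 22 13 10 5 _] head=2 tail=5 count=3
After op 8 (write(25)): arr=[21 22 13 10 5 25] head=2 tail=0 count=4
After op 9 (write(1)): arr=[1 22 13 10 5 25] head=2 tail=1 count=5
After op 10 (write(16)): arr=[1 16 13 10 5 25] head=2 tail=2 count=6
After op 11 (read()): arr=[1 16 13 10 5 25] head=3 tail=2 count=5
After op 12 (write(18)): arr=[1 16 18 10 5 25] head=3 tail=3 count=6
After op 13 (write(19)): arr=[1 16 18 19 5 25] head=4 tail=4 count=6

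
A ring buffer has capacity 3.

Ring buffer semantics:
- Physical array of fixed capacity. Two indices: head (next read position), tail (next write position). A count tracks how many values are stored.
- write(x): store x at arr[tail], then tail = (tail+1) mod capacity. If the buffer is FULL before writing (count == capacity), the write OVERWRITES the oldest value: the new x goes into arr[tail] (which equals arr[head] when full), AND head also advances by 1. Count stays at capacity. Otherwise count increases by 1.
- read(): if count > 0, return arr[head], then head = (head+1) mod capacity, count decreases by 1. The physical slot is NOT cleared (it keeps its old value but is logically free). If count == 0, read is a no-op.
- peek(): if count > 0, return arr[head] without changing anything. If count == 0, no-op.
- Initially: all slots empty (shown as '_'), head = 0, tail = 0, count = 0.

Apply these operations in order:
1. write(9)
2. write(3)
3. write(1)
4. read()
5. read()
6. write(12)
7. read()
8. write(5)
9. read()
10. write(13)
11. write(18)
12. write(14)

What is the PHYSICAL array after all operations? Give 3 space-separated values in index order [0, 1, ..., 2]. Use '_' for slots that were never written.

After op 1 (write(9)): arr=[9 _ _] head=0 tail=1 count=1
After op 2 (write(3)): arr=[9 3 _] head=0 tail=2 count=2
After op 3 (write(1)): arr=[9 3 1] head=0 tail=0 count=3
After op 4 (read()): arr=[9 3 1] head=1 tail=0 count=2
After op 5 (read()): arr=[9 3 1] head=2 tail=0 count=1
After op 6 (write(12)): arr=[12 3 1] head=2 tail=1 count=2
After op 7 (read()): arr=[12 3 1] head=0 tail=1 count=1
After op 8 (write(5)): arr=[12 5 1] head=0 tail=2 count=2
After op 9 (read()): arr=[12 5 1] head=1 tail=2 count=1
After op 10 (write(13)): arr=[12 5 13] head=1 tail=0 count=2
After op 11 (write(18)): arr=[18 5 13] head=1 tail=1 count=3
After op 12 (write(14)): arr=[18 14 13] head=2 tail=2 count=3

Answer: 18 14 13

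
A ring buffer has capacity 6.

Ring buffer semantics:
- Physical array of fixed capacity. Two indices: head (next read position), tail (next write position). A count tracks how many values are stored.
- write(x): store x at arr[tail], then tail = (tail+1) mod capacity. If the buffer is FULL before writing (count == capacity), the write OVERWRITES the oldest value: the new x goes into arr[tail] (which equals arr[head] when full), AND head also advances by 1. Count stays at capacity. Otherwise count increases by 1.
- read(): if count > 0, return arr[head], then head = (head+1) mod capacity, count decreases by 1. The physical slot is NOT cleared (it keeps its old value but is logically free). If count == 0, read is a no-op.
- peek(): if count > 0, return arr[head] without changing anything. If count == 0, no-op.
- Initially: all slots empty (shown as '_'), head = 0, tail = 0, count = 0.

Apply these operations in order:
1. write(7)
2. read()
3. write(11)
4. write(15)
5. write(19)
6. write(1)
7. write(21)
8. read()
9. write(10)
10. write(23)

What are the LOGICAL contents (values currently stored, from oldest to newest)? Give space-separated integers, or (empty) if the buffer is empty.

Answer: 15 19 1 21 10 23

Derivation:
After op 1 (write(7)): arr=[7 _ _ _ _ _] head=0 tail=1 count=1
After op 2 (read()): arr=[7 _ _ _ _ _] head=1 tail=1 count=0
After op 3 (write(11)): arr=[7 11 _ _ _ _] head=1 tail=2 count=1
After op 4 (write(15)): arr=[7 11 15 _ _ _] head=1 tail=3 count=2
After op 5 (write(19)): arr=[7 11 15 19 _ _] head=1 tail=4 count=3
After op 6 (write(1)): arr=[7 11 15 19 1 _] head=1 tail=5 count=4
After op 7 (write(21)): arr=[7 11 15 19 1 21] head=1 tail=0 count=5
After op 8 (read()): arr=[7 11 15 19 1 21] head=2 tail=0 count=4
After op 9 (write(10)): arr=[10 11 15 19 1 21] head=2 tail=1 count=5
After op 10 (write(23)): arr=[10 23 15 19 1 21] head=2 tail=2 count=6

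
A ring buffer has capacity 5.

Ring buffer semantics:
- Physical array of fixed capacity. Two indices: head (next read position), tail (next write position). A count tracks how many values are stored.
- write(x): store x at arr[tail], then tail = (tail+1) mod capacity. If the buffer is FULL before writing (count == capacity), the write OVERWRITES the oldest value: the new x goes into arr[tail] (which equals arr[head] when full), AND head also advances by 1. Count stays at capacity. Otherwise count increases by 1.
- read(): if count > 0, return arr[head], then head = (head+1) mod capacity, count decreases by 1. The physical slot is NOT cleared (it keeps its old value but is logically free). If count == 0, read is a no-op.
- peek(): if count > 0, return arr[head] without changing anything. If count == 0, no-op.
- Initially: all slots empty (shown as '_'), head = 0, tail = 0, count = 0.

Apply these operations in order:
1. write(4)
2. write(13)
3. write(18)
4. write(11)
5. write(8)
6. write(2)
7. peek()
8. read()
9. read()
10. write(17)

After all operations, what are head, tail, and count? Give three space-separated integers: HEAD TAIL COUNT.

After op 1 (write(4)): arr=[4 _ _ _ _] head=0 tail=1 count=1
After op 2 (write(13)): arr=[4 13 _ _ _] head=0 tail=2 count=2
After op 3 (write(18)): arr=[4 13 18 _ _] head=0 tail=3 count=3
After op 4 (write(11)): arr=[4 13 18 11 _] head=0 tail=4 count=4
After op 5 (write(8)): arr=[4 13 18 11 8] head=0 tail=0 count=5
After op 6 (write(2)): arr=[2 13 18 11 8] head=1 tail=1 count=5
After op 7 (peek()): arr=[2 13 18 11 8] head=1 tail=1 count=5
After op 8 (read()): arr=[2 13 18 11 8] head=2 tail=1 count=4
After op 9 (read()): arr=[2 13 18 11 8] head=3 tail=1 count=3
After op 10 (write(17)): arr=[2 17 18 11 8] head=3 tail=2 count=4

Answer: 3 2 4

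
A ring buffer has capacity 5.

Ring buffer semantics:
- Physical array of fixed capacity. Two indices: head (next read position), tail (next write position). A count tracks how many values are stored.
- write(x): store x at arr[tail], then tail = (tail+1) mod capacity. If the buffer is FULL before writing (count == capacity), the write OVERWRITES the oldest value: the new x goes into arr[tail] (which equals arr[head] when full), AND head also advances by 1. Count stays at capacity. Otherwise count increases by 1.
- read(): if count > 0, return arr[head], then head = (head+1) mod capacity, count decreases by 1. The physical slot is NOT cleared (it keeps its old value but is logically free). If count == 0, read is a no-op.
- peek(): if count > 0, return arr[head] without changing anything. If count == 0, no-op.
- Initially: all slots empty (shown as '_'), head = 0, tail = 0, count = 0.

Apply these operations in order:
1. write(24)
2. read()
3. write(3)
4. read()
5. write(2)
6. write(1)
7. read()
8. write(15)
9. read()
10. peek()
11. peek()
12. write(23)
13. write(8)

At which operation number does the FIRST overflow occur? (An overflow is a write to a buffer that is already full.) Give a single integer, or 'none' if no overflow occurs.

After op 1 (write(24)): arr=[24 _ _ _ _] head=0 tail=1 count=1
After op 2 (read()): arr=[24 _ _ _ _] head=1 tail=1 count=0
After op 3 (write(3)): arr=[24 3 _ _ _] head=1 tail=2 count=1
After op 4 (read()): arr=[24 3 _ _ _] head=2 tail=2 count=0
After op 5 (write(2)): arr=[24 3 2 _ _] head=2 tail=3 count=1
After op 6 (write(1)): arr=[24 3 2 1 _] head=2 tail=4 count=2
After op 7 (read()): arr=[24 3 2 1 _] head=3 tail=4 count=1
After op 8 (write(15)): arr=[24 3 2 1 15] head=3 tail=0 count=2
After op 9 (read()): arr=[24 3 2 1 15] head=4 tail=0 count=1
After op 10 (peek()): arr=[24 3 2 1 15] head=4 tail=0 count=1
After op 11 (peek()): arr=[24 3 2 1 15] head=4 tail=0 count=1
After op 12 (write(23)): arr=[23 3 2 1 15] head=4 tail=1 count=2
After op 13 (write(8)): arr=[23 8 2 1 15] head=4 tail=2 count=3

Answer: none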